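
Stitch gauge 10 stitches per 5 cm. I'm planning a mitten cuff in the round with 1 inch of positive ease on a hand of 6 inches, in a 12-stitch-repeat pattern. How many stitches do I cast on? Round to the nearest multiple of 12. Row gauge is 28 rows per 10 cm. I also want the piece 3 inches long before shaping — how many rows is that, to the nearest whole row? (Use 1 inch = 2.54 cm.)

Cast on 36 stitches; work 21 rows.

Finished = 6 + 1 = 7 inches.
7 inches × 2.54 = 17.78 cm.
10/5 = 2 sts per cm; 17.78 × 2 = 35.56 sts.
Nearest multiple of 12 → 36.
3 inches = 7.62 cm; × 2.8 = 21.34 → 21 rows.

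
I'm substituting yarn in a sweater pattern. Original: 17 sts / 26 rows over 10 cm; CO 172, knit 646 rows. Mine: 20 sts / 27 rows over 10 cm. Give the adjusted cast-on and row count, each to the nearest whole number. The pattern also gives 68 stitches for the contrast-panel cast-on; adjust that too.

Stitches: 172 × 20/17 = 202.35 → 202.
Rows: 646 × 27/26 = 670.85 → 671.
contrast-panel cast-on: 68 × 20/17 = 80.00 → 80.

Cast on 202 stitches; work 671 rows; contrast-panel cast-on 80 stitches.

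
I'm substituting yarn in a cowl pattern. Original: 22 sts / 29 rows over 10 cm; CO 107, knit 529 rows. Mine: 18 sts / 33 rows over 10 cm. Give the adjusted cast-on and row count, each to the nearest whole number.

Stitches: 107 × 18/22 = 87.55 → 88.
Rows: 529 × 33/29 = 601.97 → 602.

Cast on 88 stitches; work 602 rows.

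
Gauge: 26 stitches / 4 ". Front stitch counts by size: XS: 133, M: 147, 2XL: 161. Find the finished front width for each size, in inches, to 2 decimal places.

XS 20.46 inches; M 22.62 inches; 2XL 24.77 inches.

26/4 = 6.5 sts per in.
XS: 133 / 6.5 = 20.462 → 20.46 in.
M: 147 / 6.5 = 22.615 → 22.62 in.
2XL: 161 / 6.5 = 24.769 → 24.77 in.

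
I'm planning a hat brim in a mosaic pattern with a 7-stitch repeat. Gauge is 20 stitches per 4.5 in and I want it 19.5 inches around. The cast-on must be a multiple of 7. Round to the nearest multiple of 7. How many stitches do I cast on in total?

20 / 4.5 = 4.444 sts per inch.
19.5 × 4.444 = 86.67 sts.
Nearest multiple of 7: 84.

84 stitches.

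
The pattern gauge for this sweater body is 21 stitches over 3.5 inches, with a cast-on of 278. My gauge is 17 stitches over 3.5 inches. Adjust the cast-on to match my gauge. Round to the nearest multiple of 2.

Scale factor = 17 / 21 = 0.810.
278 × 17 / 21 = 225.05 sts.
→ 226 sts.

226 stitches.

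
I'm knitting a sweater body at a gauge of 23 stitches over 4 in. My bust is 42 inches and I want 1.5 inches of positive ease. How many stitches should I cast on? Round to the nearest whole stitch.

Finished = 42 + 1.5 = 43.5 in.
23 / 4 = 5.75 sts per inch.
43.50 × 5.75 = 250.12 sts.
→ 250 sts.

Cast on 250 stitches.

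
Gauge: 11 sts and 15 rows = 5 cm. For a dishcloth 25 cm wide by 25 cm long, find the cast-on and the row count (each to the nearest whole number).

Stitch gauge = 11/5 = 2.2 sts/cm; 25 × 2.2 = 55.00 → 55 sts.
Row gauge = 15/5 = 3 rows/cm; 25 × 3 = 75.00 → 75 rows.

Cast on 55 stitches and work 75 rows.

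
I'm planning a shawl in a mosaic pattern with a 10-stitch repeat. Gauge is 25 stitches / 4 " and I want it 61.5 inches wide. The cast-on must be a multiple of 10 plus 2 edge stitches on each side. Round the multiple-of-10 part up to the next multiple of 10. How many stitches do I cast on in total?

25 / 4 = 6.25 sts per inch.
61.5 × 6.25 = 384.38 sts.
Less 4 edge sts → 380.38 for the repeat.
Next multiple of 10: 390.
Add back 4 edge sts → 394.

CO 394 sts.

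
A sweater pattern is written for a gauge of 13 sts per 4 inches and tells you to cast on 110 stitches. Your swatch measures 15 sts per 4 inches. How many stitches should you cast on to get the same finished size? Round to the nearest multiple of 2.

Scale factor = 15 / 13 = 1.154.
110 × 15 / 13 = 126.92 sts.
→ 126 sts.

Cast on 126 stitches.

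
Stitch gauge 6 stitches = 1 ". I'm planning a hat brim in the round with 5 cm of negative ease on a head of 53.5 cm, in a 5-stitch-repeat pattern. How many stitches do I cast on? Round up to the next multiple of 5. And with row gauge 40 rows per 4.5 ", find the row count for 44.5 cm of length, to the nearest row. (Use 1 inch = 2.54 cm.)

Finished = 53.5 − 5 = 48.5 cm.
48.5 cm × 1/2.54 = 19.09 inches.
6/1 = 6 sts per in; 19.09 × 6 = 114.57 sts.
Next multiple of 5 → 115.
44.5 cm = 17.52 inches; × 8.889 = 155.73 → 156 rows.

Cast on 115 stitches; work 156 rows.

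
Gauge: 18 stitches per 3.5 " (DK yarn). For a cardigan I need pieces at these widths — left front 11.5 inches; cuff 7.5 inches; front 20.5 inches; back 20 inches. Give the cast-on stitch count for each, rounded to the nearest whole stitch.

Rate = 18/3.5 = 5.143 sts per in.
left front: 11.5 × 5.143 = 59.14 → 59.
cuff: 7.5 × 5.143 = 38.57 → 39.
front: 20.5 × 5.143 = 105.43 → 105.
back: 20 × 5.143 = 102.86 → 103.

left front 59; cuff 39; front 105; back 103.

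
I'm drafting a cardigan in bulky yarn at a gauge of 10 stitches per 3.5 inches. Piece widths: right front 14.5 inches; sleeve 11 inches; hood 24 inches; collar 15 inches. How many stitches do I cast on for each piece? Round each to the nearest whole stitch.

Rate = 10/3.5 = 2.857 sts per in.
right front: 14.5 × 2.857 = 41.43 → 41.
sleeve: 11 × 2.857 = 31.43 → 31.
hood: 24 × 2.857 = 68.57 → 69.
collar: 15 × 2.857 = 42.86 → 43.

right front 41; sleeve 31; hood 69; collar 43.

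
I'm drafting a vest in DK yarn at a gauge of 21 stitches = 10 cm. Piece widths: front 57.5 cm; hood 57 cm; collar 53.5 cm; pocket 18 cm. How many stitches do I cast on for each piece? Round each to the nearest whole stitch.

front 121; hood 120; collar 112; pocket 38.

Rate = 21/10 = 2.1 sts per cm.
front: 57.5 × 2.1 = 120.75 → 121.
hood: 57 × 2.1 = 119.70 → 120.
collar: 53.5 × 2.1 = 112.35 → 112.
pocket: 18 × 2.1 = 37.80 → 38.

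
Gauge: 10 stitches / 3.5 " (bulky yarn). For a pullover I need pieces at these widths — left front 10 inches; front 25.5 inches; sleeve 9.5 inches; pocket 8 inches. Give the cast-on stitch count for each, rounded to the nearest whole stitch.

left front 29; front 73; sleeve 27; pocket 23.

Rate = 10/3.5 = 2.857 sts per in.
left front: 10 × 2.857 = 28.57 → 29.
front: 25.5 × 2.857 = 72.86 → 73.
sleeve: 9.5 × 2.857 = 27.14 → 27.
pocket: 8 × 2.857 = 22.86 → 23.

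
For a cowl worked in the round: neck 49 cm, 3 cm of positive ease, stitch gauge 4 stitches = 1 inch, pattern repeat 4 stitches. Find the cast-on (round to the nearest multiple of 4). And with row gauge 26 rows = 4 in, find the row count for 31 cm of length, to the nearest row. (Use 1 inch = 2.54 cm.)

Cast on 80 stitches; work 79 rows.

Finished = 49 + 3 = 52 cm.
52 cm × 1/2.54 = 20.47 inches.
4/1 = 4 sts per in; 20.47 × 4 = 81.89 sts.
Nearest multiple of 4 → 80.
31 cm = 12.20 inches; × 6.5 = 79.33 → 79 rows.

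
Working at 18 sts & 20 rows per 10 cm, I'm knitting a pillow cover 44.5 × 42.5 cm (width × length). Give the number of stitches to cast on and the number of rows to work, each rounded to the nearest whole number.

Stitch gauge = 18/10 = 1.8 sts/cm; 44.5 × 1.8 = 80.10 → 80 sts.
Row gauge = 20/10 = 2 rows/cm; 42.5 × 2 = 85.00 → 85 rows.

Cast on 80 stitches and work 85 rows.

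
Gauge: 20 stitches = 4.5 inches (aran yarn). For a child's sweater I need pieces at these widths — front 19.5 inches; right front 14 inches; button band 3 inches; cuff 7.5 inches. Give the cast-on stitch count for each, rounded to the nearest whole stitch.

Rate = 20/4.5 = 4.444 sts per in.
front: 19.5 × 4.444 = 86.67 → 87.
right front: 14 × 4.444 = 62.22 → 62.
button band: 3 × 4.444 = 13.33 → 13.
cuff: 7.5 × 4.444 = 33.33 → 33.

front 87; right front 62; button band 13; cuff 33.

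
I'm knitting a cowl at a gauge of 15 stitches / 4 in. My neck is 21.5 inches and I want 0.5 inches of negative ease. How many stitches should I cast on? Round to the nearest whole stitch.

Finished = 21.5 − 0.5 = 21 in.
15 / 4 = 3.75 sts per inch.
21.00 × 3.75 = 78.75 sts.
→ 79 sts.

CO 79 sts.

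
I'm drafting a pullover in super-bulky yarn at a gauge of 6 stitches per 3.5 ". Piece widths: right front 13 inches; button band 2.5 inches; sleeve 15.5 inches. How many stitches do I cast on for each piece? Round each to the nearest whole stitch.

right front 22; button band 4; sleeve 27.

Rate = 6/3.5 = 1.714 sts per in.
right front: 13 × 1.714 = 22.29 → 22.
button band: 2.5 × 1.714 = 4.29 → 4.
sleeve: 15.5 × 1.714 = 26.57 → 27.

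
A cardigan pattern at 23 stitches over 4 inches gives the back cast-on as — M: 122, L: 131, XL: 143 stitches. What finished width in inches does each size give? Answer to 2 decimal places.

M 21.22 inches; L 22.78 inches; XL 24.87 inches.

23/4 = 5.75 sts per in.
M: 122 / 5.75 = 21.217 → 21.22 in.
L: 131 / 5.75 = 22.783 → 22.78 in.
XL: 143 / 5.75 = 24.870 → 24.87 in.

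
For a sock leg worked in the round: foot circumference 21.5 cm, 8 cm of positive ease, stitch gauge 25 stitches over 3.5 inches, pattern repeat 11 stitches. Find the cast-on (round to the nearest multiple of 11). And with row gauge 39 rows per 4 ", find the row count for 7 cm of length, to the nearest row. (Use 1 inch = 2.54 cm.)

Finished = 21.5 + 8 = 29.5 cm.
29.5 cm × 1/2.54 = 11.61 inches.
25/3.5 = 7.143 sts per in; 11.61 × 7.143 = 82.96 sts.
Nearest multiple of 11 → 88.
7 cm = 2.76 inches; × 9.75 = 26.87 → 27 rows.

Cast on 88 stitches; work 27 rows.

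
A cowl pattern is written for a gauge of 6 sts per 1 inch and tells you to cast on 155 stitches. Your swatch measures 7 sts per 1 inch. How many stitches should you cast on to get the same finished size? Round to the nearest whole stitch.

Cast on 181 stitches.

Scale factor = 7 / 6 = 1.167.
155 × 7 / 6 = 180.83 sts.
→ 181 sts.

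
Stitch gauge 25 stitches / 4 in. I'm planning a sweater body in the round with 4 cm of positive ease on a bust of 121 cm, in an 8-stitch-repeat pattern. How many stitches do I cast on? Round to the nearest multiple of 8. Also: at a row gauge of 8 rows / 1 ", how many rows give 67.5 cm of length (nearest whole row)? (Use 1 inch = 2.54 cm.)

Cast on 304 stitches; work 213 rows.

Finished = 121 + 4 = 125 cm.
125 cm × 1/2.54 = 49.21 inches.
25/4 = 6.25 sts per in; 49.21 × 6.25 = 307.58 sts.
Nearest multiple of 8 → 304.
67.5 cm = 26.57 inches; × 8 = 212.60 → 213 rows.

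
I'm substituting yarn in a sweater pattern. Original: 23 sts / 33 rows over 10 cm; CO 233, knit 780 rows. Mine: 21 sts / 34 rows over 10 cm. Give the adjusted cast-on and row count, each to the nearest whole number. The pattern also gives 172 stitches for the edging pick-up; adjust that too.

Cast on 213 stitches; work 804 rows; edging pick-up 157 stitches.

Stitches: 233 × 21/23 = 212.74 → 213.
Rows: 780 × 34/33 = 803.64 → 804.
edging pick-up: 172 × 21/23 = 157.04 → 157.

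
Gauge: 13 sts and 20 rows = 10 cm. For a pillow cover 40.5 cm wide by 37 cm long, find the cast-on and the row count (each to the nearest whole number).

Cast on 53 stitches and work 74 rows.

Stitch gauge = 13/10 = 1.3 sts/cm; 40.5 × 1.3 = 52.65 → 53 sts.
Row gauge = 20/10 = 2 rows/cm; 37 × 2 = 74.00 → 74 rows.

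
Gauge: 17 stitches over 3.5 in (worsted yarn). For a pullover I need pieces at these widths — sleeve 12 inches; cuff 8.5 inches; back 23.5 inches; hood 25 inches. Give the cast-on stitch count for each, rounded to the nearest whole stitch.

Rate = 17/3.5 = 4.857 sts per in.
sleeve: 12 × 4.857 = 58.29 → 58.
cuff: 8.5 × 4.857 = 41.29 → 41.
back: 23.5 × 4.857 = 114.14 → 114.
hood: 25 × 4.857 = 121.43 → 121.

sleeve 58; cuff 41; back 114; hood 121.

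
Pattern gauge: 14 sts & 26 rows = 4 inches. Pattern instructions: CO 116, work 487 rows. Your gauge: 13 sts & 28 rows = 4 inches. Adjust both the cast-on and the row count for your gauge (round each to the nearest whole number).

Stitches: 116 × 13/14 = 107.71 → 108.
Rows: 487 × 28/26 = 524.46 → 524.

Cast on 108 stitches; work 524 rows.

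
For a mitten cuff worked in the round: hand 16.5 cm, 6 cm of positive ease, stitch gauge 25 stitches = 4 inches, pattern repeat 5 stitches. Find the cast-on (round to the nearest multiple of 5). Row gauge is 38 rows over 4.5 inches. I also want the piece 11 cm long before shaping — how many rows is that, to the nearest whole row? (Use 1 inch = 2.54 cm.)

Finished = 16.5 + 6 = 22.5 cm.
22.5 cm × 1/2.54 = 8.86 inches.
25/4 = 6.25 sts per in; 8.86 × 6.25 = 55.36 sts.
Nearest multiple of 5 → 55.
11 cm = 4.33 inches; × 8.444 = 36.57 → 37 rows.

Cast on 55 stitches; work 37 rows.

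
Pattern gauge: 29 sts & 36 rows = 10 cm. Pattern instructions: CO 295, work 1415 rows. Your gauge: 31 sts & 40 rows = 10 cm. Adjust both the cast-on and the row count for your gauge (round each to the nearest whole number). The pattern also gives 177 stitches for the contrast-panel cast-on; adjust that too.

Stitches: 295 × 31/29 = 315.34 → 315.
Rows: 1415 × 40/36 = 1572.22 → 1572.
contrast-panel cast-on: 177 × 31/29 = 189.21 → 189.

Cast on 315 stitches; work 1572 rows; contrast-panel cast-on 189 stitches.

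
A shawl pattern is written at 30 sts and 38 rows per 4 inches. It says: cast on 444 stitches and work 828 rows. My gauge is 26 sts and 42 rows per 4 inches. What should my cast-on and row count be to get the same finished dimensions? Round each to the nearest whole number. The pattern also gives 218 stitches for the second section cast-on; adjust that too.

Stitches: 444 × 26/30 = 384.80 → 385.
Rows: 828 × 42/38 = 915.16 → 915.
second section cast-on: 218 × 26/30 = 188.93 → 189.

Cast on 385 stitches; work 915 rows; second section cast-on 189 stitches.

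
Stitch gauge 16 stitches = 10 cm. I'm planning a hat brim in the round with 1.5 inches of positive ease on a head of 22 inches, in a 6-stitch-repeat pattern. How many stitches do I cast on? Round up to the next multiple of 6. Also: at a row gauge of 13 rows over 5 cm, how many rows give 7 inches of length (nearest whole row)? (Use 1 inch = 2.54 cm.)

Finished = 22 + 1.5 = 23.5 inches.
23.5 inches × 2.54 = 59.69 cm.
16/10 = 1.6 sts per cm; 59.69 × 1.6 = 95.50 sts.
Next multiple of 6 → 96.
7 inches = 17.78 cm; × 2.6 = 46.23 → 46 rows.

Cast on 96 stitches; work 46 rows.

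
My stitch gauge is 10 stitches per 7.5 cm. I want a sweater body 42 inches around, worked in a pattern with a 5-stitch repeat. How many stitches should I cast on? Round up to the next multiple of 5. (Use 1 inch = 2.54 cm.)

CO 145 sts.

42 in = 42 × 2.54 = 106.68 cm.
10 / 7.5 = 1.333 sts/cm.
106.68 × 1.333 = 142.24 sts.
→ 145.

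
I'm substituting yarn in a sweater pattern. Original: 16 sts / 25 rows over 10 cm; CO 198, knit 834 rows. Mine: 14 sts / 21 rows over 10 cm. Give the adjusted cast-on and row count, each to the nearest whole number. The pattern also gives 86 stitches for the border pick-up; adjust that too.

Stitches: 198 × 14/16 = 173.25 → 173.
Rows: 834 × 21/25 = 700.56 → 701.
border pick-up: 86 × 14/16 = 75.25 → 75.

Cast on 173 stitches; work 701 rows; border pick-up 75 stitches.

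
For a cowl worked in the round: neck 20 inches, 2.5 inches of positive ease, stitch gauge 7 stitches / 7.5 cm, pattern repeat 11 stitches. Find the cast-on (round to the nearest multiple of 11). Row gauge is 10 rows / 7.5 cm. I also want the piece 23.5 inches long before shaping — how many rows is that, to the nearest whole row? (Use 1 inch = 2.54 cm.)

Finished = 20 + 2.5 = 22.5 inches.
22.5 inches × 2.54 = 57.15 cm.
7/7.5 = 0.933 sts per cm; 57.15 × 0.933 = 53.34 sts.
Nearest multiple of 11 → 55.
23.5 inches = 59.69 cm; × 1.333 = 79.59 → 80 rows.

Cast on 55 stitches; work 80 rows.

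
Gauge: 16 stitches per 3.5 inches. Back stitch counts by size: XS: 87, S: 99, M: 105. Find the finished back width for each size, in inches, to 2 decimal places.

16/3.5 = 4.571 sts per in.
XS: 87 / 4.571 = 19.031 → 19.03 in.
S: 99 / 4.571 = 21.656 → 21.66 in.
M: 105 / 4.571 = 22.969 → 22.97 in.

XS 19.03 inches; S 21.66 inches; M 22.97 inches.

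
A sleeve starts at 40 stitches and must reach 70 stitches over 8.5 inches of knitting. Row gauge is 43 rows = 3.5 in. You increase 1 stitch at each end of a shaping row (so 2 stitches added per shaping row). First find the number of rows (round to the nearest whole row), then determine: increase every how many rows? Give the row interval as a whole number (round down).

Rows = 8.5 × 12.286 = 104.4 → 104 rows.
Stitches to add: 30 → 15 shaping rows (at 2 st each).
104 / 15 = 6.93 → every 6 rows.

Increase every 6th row.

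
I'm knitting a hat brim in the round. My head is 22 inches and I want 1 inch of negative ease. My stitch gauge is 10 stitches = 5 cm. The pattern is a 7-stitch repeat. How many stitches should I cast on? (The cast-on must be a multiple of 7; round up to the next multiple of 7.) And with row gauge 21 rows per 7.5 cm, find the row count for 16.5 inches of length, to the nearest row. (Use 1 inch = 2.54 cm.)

Finished = 22 − 1 = 21 inches.
21 inches × 2.54 = 53.34 cm.
10/5 = 2 sts per cm; 53.34 × 2 = 106.68 sts.
Next multiple of 7 → 112.
16.5 inches = 41.91 cm; × 2.8 = 117.35 → 117 rows.

Cast on 112 stitches; work 117 rows.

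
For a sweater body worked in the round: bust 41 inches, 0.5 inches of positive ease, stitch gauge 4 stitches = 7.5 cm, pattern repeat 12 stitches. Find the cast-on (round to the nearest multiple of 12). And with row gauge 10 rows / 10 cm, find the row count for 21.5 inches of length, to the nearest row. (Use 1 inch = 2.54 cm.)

Cast on 60 stitches; work 55 rows.

Finished = 41 + 0.5 = 41.5 inches.
41.5 inches × 2.54 = 105.41 cm.
4/7.5 = 0.533 sts per cm; 105.41 × 0.533 = 56.22 sts.
Nearest multiple of 12 → 60.
21.5 inches = 54.61 cm; × 1 = 54.61 → 55 rows.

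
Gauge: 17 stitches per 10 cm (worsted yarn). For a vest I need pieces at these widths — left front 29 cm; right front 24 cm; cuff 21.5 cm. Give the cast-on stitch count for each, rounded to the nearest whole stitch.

left front 49; right front 41; cuff 37.

Rate = 17/10 = 1.7 sts per cm.
left front: 29 × 1.7 = 49.30 → 49.
right front: 24 × 1.7 = 40.80 → 41.
cuff: 21.5 × 1.7 = 36.55 → 37.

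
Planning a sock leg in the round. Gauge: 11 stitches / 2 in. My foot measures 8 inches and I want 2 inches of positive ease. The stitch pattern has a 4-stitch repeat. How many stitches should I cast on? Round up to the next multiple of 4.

Cast on 56 stitches.

Finished = 8 + 2 = 10 inches.
11 / 2 = 5.5 sts/in.
10 × 5.5 = 55.00 sts.
Next multiple of 4: 56.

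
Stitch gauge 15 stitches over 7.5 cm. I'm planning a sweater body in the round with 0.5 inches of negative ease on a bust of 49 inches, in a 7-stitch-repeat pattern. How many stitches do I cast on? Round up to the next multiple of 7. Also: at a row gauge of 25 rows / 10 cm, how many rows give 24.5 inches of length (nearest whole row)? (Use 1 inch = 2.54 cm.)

Finished = 49 − 0.5 = 48.5 inches.
48.5 inches × 2.54 = 123.19 cm.
15/7.5 = 2 sts per cm; 123.19 × 2 = 246.38 sts.
Next multiple of 7 → 252.
24.5 inches = 62.23 cm; × 2.5 = 155.57 → 156 rows.

Cast on 252 stitches; work 156 rows.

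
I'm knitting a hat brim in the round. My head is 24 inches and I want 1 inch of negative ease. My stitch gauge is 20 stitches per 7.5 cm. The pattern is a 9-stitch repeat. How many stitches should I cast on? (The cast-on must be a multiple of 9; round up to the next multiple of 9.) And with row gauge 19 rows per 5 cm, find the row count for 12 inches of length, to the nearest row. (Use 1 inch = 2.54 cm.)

Finished = 24 − 1 = 23 inches.
23 inches × 2.54 = 58.42 cm.
20/7.5 = 2.667 sts per cm; 58.42 × 2.667 = 155.79 sts.
Next multiple of 9 → 162.
12 inches = 30.48 cm; × 3.8 = 115.82 → 116 rows.

Cast on 162 stitches; work 116 rows.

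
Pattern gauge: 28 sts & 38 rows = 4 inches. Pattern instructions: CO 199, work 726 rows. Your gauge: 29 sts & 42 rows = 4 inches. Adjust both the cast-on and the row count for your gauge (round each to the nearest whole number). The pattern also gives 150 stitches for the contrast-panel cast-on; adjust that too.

Stitches: 199 × 29/28 = 206.11 → 206.
Rows: 726 × 42/38 = 802.42 → 802.
contrast-panel cast-on: 150 × 29/28 = 155.36 → 155.

Cast on 206 stitches; work 802 rows; contrast-panel cast-on 155 stitches.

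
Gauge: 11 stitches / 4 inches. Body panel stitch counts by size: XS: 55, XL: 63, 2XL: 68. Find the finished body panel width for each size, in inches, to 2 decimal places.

11/4 = 2.75 sts per in.
XS: 55 / 2.75 = 20.000 → 20.00 in.
XL: 63 / 2.75 = 22.909 → 22.91 in.
2XL: 68 / 2.75 = 24.727 → 24.73 in.

XS 20.00 inches; XL 22.91 inches; 2XL 24.73 inches.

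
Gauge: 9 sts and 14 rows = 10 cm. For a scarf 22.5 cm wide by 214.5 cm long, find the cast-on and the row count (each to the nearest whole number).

Stitch gauge = 9/10 = 0.9 sts/cm; 22.5 × 0.9 = 20.25 → 20 sts.
Row gauge = 14/10 = 1.4 rows/cm; 214.5 × 1.4 = 300.30 → 300 rows.

Cast on 20 stitches and work 300 rows.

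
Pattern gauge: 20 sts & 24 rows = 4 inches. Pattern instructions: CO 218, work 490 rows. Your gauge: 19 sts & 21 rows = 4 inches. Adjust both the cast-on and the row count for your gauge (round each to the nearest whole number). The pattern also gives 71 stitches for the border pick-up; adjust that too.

Cast on 207 stitches; work 429 rows; border pick-up 67 stitches.

Stitches: 218 × 19/20 = 207.10 → 207.
Rows: 490 × 21/24 = 428.75 → 429.
border pick-up: 71 × 19/20 = 67.45 → 67.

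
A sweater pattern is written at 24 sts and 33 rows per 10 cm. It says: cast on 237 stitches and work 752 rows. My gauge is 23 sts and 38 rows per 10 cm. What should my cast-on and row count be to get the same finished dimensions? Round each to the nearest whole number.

Cast on 227 stitches; work 866 rows.

Stitches: 237 × 23/24 = 227.12 → 227.
Rows: 752 × 38/33 = 865.94 → 866.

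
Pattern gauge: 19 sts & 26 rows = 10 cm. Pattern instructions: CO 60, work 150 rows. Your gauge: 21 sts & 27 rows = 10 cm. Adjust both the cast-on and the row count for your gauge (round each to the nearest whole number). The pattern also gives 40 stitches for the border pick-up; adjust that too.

Cast on 66 stitches; work 156 rows; border pick-up 44 stitches.

Stitches: 60 × 21/19 = 66.32 → 66.
Rows: 150 × 27/26 = 155.77 → 156.
border pick-up: 40 × 21/19 = 44.21 → 44.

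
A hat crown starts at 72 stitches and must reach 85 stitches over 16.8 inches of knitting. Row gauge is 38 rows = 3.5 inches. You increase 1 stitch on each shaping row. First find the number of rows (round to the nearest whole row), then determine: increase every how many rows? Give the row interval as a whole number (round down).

Rows = 16.8 × 10.857 = 182.4 → 182 rows.
Stitches to add: 13 → 13 shaping rows (at 1 st each).
182 / 13 = 14.00 → every 14 rows.

Increase every 14th row.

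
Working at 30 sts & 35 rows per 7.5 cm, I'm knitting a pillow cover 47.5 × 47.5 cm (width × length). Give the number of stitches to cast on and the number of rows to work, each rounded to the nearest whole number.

Stitch gauge = 30/7.5 = 4 sts/cm; 47.5 × 4 = 190.00 → 190 sts.
Row gauge = 35/7.5 = 4.667 rows/cm; 47.5 × 4.667 = 221.67 → 222 rows.

Cast on 190 stitches and work 222 rows.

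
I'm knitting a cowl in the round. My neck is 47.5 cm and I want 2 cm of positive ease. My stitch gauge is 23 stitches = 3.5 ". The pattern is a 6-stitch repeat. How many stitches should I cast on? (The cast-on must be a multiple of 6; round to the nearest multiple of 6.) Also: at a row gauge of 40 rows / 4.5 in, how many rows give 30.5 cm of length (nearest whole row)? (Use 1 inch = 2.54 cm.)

Finished = 47.5 + 2 = 49.5 cm.
49.5 cm × 1/2.54 = 19.49 inches.
23/3.5 = 6.571 sts per in; 19.49 × 6.571 = 128.07 sts.
Nearest multiple of 6 → 126.
30.5 cm = 12.01 inches; × 8.889 = 106.74 → 107 rows.

Cast on 126 stitches; work 107 rows.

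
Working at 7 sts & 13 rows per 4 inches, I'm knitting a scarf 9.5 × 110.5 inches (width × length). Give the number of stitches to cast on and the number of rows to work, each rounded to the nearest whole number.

Stitch gauge = 7/4 = 1.75 sts/in; 9.5 × 1.75 = 16.62 → 17 sts.
Row gauge = 13/4 = 3.25 rows/in; 110.5 × 3.25 = 359.12 → 359 rows.

Cast on 17 stitches and work 359 rows.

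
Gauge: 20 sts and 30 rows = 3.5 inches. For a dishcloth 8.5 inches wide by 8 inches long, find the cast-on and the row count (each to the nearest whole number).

Stitch gauge = 20/3.5 = 5.714 sts/in; 8.5 × 5.714 = 48.57 → 49 sts.
Row gauge = 30/3.5 = 8.571 rows/in; 8 × 8.571 = 68.57 → 69 rows.

Cast on 49 stitches and work 69 rows.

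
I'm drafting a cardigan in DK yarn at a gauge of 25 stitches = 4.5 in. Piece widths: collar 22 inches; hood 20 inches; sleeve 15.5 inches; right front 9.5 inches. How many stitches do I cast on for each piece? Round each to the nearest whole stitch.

collar 122; hood 111; sleeve 86; right front 53.

Rate = 25/4.5 = 5.556 sts per in.
collar: 22 × 5.556 = 122.22 → 122.
hood: 20 × 5.556 = 111.11 → 111.
sleeve: 15.5 × 5.556 = 86.11 → 86.
right front: 9.5 × 5.556 = 52.78 → 53.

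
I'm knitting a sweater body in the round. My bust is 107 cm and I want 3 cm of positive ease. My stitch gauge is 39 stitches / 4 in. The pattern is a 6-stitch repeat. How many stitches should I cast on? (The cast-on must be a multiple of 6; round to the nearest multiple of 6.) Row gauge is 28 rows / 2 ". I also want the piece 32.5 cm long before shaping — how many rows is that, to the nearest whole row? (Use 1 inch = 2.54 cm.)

Finished = 107 + 3 = 110 cm.
110 cm × 1/2.54 = 43.31 inches.
39/4 = 9.75 sts per in; 43.31 × 9.75 = 422.24 sts.
Nearest multiple of 6 → 420.
32.5 cm = 12.80 inches; × 14 = 179.13 → 179 rows.

Cast on 420 stitches; work 179 rows.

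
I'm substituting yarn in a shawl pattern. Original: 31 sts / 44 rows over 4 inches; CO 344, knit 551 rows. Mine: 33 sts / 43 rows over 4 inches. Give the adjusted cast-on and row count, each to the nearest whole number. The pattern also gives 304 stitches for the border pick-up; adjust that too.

Cast on 366 stitches; work 538 rows; border pick-up 324 stitches.

Stitches: 344 × 33/31 = 366.19 → 366.
Rows: 551 × 43/44 = 538.48 → 538.
border pick-up: 304 × 33/31 = 323.61 → 324.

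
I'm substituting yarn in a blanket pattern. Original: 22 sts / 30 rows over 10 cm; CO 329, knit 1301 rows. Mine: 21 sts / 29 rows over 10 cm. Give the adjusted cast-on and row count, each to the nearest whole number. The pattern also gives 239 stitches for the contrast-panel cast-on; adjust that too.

Cast on 314 stitches; work 1258 rows; contrast-panel cast-on 228 stitches.

Stitches: 329 × 21/22 = 314.05 → 314.
Rows: 1301 × 29/30 = 1257.63 → 1258.
contrast-panel cast-on: 239 × 21/22 = 228.14 → 228.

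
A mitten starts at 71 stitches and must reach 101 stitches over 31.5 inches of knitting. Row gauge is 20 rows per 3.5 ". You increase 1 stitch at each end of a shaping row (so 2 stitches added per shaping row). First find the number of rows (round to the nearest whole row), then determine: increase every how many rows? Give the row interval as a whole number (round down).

Increase every 12th row.

Rows = 31.5 × 5.714 = 180.0 → 180 rows.
Stitches to add: 30 → 15 shaping rows (at 2 st each).
180 / 15 = 12.00 → every 12 rows.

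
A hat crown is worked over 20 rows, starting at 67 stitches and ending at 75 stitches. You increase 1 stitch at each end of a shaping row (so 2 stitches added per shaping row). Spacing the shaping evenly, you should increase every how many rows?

Increase every 5th row.

Stitches to add: |75 − 67| = 8.
Shaping rows needed: 8 / 2 = 4.
20 rows / 4 = every 5 rows.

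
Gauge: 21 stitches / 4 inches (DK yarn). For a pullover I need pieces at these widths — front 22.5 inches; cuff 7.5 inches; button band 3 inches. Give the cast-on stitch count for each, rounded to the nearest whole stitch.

front 118; cuff 39; button band 16.

Rate = 21/4 = 5.25 sts per in.
front: 22.5 × 5.25 = 118.12 → 118.
cuff: 7.5 × 5.25 = 39.38 → 39.
button band: 3 × 5.25 = 15.75 → 16.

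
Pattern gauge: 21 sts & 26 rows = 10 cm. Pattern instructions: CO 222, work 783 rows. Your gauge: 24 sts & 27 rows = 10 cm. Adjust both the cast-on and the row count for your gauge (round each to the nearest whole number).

Cast on 254 stitches; work 813 rows.

Stitches: 222 × 24/21 = 253.71 → 254.
Rows: 783 × 27/26 = 813.12 → 813.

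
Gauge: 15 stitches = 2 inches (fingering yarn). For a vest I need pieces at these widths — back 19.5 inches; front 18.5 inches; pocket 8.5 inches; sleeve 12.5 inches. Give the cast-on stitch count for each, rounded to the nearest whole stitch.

back 146; front 139; pocket 64; sleeve 94.

Rate = 15/2 = 7.5 sts per in.
back: 19.5 × 7.5 = 146.25 → 146.
front: 18.5 × 7.5 = 138.75 → 139.
pocket: 8.5 × 7.5 = 63.75 → 64.
sleeve: 12.5 × 7.5 = 93.75 → 94.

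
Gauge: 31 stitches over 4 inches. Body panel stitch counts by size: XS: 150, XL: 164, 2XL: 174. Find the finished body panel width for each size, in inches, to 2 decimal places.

XS 19.35 inches; XL 21.16 inches; 2XL 22.45 inches.

31/4 = 7.75 sts per in.
XS: 150 / 7.75 = 19.355 → 19.35 in.
XL: 164 / 7.75 = 21.161 → 21.16 in.
2XL: 174 / 7.75 = 22.452 → 22.45 in.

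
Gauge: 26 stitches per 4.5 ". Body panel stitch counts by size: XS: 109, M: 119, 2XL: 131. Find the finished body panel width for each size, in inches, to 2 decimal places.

26/4.5 = 5.778 sts per in.
XS: 109 / 5.778 = 18.865 → 18.87 in.
M: 119 / 5.778 = 20.596 → 20.60 in.
2XL: 131 / 5.778 = 22.673 → 22.67 in.

XS 18.87 inches; M 20.60 inches; 2XL 22.67 inches.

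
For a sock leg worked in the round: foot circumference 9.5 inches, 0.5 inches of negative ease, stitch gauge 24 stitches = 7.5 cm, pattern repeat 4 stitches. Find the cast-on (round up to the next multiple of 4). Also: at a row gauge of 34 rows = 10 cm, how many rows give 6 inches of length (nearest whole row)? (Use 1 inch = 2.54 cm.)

Cast on 76 stitches; work 52 rows.

Finished = 9.5 − 0.5 = 9 inches.
9 inches × 2.54 = 22.86 cm.
24/7.5 = 3.2 sts per cm; 22.86 × 3.2 = 73.15 sts.
Next multiple of 4 → 76.
6 inches = 15.24 cm; × 3.4 = 51.82 → 52 rows.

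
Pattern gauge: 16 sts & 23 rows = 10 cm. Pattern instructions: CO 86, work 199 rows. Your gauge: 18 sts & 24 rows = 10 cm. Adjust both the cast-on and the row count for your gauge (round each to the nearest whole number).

Stitches: 86 × 18/16 = 96.75 → 97.
Rows: 199 × 24/23 = 207.65 → 208.

Cast on 97 stitches; work 208 rows.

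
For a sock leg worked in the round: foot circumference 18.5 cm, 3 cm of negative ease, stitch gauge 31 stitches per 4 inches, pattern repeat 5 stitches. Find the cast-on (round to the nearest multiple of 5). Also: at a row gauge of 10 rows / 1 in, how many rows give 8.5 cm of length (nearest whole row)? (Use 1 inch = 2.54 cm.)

Finished = 18.5 − 3 = 15.5 cm.
15.5 cm × 1/2.54 = 6.10 inches.
31/4 = 7.75 sts per in; 6.10 × 7.75 = 47.29 sts.
Nearest multiple of 5 → 45.
8.5 cm = 3.35 inches; × 10 = 33.46 → 33 rows.

Cast on 45 stitches; work 33 rows.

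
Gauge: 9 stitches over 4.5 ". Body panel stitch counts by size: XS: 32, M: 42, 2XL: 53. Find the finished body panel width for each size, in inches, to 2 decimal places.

XS 16.00 inches; M 21.00 inches; 2XL 26.50 inches.

9/4.5 = 2 sts per in.
XS: 32 / 2 = 16.000 → 16.00 in.
M: 42 / 2 = 21.000 → 21.00 in.
2XL: 53 / 2 = 26.500 → 26.50 in.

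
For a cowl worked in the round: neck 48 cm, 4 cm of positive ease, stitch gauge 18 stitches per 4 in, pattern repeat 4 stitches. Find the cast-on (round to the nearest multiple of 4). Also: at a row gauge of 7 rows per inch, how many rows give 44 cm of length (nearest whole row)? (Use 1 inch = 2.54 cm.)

Cast on 92 stitches; work 121 rows.

Finished = 48 + 4 = 52 cm.
52 cm × 1/2.54 = 20.47 inches.
18/4 = 4.5 sts per in; 20.47 × 4.5 = 92.13 sts.
Nearest multiple of 4 → 92.
44 cm = 17.32 inches; × 7 = 121.26 → 121 rows.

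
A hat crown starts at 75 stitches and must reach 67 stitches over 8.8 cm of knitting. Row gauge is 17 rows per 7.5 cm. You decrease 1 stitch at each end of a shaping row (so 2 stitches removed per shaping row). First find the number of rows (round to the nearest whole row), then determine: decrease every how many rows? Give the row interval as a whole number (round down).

Rows = 8.8 × 2.267 = 19.9 → 20 rows.
Stitches to remove: 8 → 4 shaping rows (at 2 st each).
20 / 4 = 5.00 → every 5 rows.

Decrease every 5th row.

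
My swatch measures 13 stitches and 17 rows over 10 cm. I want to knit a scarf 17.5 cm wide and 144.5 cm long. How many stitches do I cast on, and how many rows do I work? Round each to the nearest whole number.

Cast on 23 stitches and work 246 rows.

Stitch gauge = 13/10 = 1.3 sts/cm; 17.5 × 1.3 = 22.75 → 23 sts.
Row gauge = 17/10 = 1.7 rows/cm; 144.5 × 1.7 = 245.65 → 246 rows.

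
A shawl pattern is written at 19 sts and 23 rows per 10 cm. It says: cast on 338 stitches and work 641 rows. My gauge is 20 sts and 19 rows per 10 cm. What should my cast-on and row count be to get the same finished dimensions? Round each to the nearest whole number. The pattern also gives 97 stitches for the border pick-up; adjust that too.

Cast on 356 stitches; work 530 rows; border pick-up 102 stitches.

Stitches: 338 × 20/19 = 355.79 → 356.
Rows: 641 × 19/23 = 529.52 → 530.
border pick-up: 97 × 20/19 = 102.11 → 102.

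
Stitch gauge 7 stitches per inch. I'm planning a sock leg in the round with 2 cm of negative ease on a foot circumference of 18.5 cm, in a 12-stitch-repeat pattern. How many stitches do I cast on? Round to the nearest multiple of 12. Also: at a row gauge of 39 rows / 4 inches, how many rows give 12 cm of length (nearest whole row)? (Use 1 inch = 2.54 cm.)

Finished = 18.5 − 2 = 16.5 cm.
16.5 cm × 1/2.54 = 6.50 inches.
7/1 = 7 sts per in; 6.50 × 7 = 45.47 sts.
Nearest multiple of 12 → 48.
12 cm = 4.72 inches; × 9.75 = 46.06 → 46 rows.

Cast on 48 stitches; work 46 rows.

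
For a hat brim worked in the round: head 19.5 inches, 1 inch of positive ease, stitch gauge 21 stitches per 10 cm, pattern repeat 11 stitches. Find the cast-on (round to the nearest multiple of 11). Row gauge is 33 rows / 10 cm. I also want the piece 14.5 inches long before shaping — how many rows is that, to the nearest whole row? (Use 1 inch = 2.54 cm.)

Cast on 110 stitches; work 122 rows.

Finished = 19.5 + 1 = 20.5 inches.
20.5 inches × 2.54 = 52.07 cm.
21/10 = 2.1 sts per cm; 52.07 × 2.1 = 109.35 sts.
Nearest multiple of 11 → 110.
14.5 inches = 36.83 cm; × 3.3 = 121.54 → 122 rows.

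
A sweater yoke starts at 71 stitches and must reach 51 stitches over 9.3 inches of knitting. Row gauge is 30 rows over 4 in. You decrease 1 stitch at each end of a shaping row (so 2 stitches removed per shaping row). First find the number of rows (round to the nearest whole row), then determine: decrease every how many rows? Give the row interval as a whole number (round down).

Rows = 9.3 × 7.5 = 69.8 → 70 rows.
Stitches to remove: 20 → 10 shaping rows (at 2 st each).
70 / 10 = 7.00 → every 7 rows.

Decrease every 7th row.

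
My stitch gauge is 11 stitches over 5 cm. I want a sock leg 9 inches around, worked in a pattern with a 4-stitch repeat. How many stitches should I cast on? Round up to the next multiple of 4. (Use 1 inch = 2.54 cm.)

52 stitches.

9 in = 9 × 2.54 = 22.86 cm.
11 / 5 = 2.2 sts/cm.
22.86 × 2.2 = 50.29 sts.
→ 52.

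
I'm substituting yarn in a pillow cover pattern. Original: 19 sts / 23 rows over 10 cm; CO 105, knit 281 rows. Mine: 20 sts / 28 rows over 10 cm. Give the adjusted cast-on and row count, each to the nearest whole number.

Cast on 111 stitches; work 342 rows.

Stitches: 105 × 20/19 = 110.53 → 111.
Rows: 281 × 28/23 = 342.09 → 342.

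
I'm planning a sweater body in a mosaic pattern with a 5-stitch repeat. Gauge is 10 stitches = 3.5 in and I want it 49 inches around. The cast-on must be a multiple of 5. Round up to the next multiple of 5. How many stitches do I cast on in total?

Cast on 140 stitches.

10 / 3.5 = 2.857 sts per inch.
49 × 2.857 = 140.00 sts.
Next multiple of 5: 140.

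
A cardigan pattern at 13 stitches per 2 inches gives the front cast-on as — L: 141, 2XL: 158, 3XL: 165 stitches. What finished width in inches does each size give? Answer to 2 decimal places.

L 21.69 inches; 2XL 24.31 inches; 3XL 25.38 inches.

13/2 = 6.5 sts per in.
L: 141 / 6.5 = 21.692 → 21.69 in.
2XL: 158 / 6.5 = 24.308 → 24.31 in.
3XL: 165 / 6.5 = 25.385 → 25.38 in.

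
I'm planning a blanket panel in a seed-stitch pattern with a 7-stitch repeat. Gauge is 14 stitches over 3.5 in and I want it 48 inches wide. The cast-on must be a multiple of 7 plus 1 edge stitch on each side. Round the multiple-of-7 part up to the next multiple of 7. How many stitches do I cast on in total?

CO 198 sts.

14 / 3.5 = 4 sts per inch.
48 × 4 = 192.00 sts.
Less 2 edge sts → 190.00 for the repeat.
Next multiple of 7: 196.
Add back 2 edge sts → 198.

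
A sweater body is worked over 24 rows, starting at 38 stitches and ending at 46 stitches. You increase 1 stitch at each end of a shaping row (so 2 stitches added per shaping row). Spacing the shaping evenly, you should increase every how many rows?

Stitches to add: |46 − 38| = 8.
Shaping rows needed: 8 / 2 = 4.
24 rows / 4 = every 6 rows.

Increase every 6th row.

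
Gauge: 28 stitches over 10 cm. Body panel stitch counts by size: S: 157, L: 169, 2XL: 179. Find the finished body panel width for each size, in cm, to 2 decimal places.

28/10 = 2.8 sts per cm.
S: 157 / 2.8 = 56.071 → 56.07 cm.
L: 169 / 2.8 = 60.357 → 60.36 cm.
2XL: 179 / 2.8 = 63.929 → 63.93 cm.

S 56.07 cm; L 60.36 cm; 2XL 63.93 cm.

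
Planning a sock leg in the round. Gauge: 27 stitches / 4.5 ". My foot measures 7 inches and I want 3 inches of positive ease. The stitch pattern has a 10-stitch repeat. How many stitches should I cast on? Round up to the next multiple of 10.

CO 60 sts.

Finished = 7 + 3 = 10 inches.
27 / 4.5 = 6 sts/in.
10 × 6 = 60.00 sts.
Next multiple of 10: 60.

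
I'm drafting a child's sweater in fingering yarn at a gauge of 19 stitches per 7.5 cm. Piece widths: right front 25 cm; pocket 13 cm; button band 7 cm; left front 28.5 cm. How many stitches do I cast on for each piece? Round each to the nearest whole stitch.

Rate = 19/7.5 = 2.533 sts per cm.
right front: 25 × 2.533 = 63.33 → 63.
pocket: 13 × 2.533 = 32.93 → 33.
button band: 7 × 2.533 = 17.73 → 18.
left front: 28.5 × 2.533 = 72.20 → 72.

right front 63; pocket 33; button band 18; left front 72.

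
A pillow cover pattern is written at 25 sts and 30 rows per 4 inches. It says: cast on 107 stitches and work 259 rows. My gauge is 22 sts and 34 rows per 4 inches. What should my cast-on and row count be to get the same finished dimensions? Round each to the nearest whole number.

Stitches: 107 × 22/25 = 94.16 → 94.
Rows: 259 × 34/30 = 293.53 → 294.

Cast on 94 stitches; work 294 rows.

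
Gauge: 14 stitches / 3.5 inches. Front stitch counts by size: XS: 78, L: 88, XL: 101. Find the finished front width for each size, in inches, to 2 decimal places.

XS 19.50 inches; L 22.00 inches; XL 25.25 inches.

14/3.5 = 4 sts per in.
XS: 78 / 4 = 19.500 → 19.50 in.
L: 88 / 4 = 22.000 → 22.00 in.
XL: 101 / 4 = 25.250 → 25.25 in.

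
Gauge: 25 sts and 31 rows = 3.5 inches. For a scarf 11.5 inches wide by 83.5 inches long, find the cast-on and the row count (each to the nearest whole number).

Cast on 82 stitches and work 740 rows.

Stitch gauge = 25/3.5 = 7.143 sts/in; 11.5 × 7.143 = 82.14 → 82 sts.
Row gauge = 31/3.5 = 8.857 rows/in; 83.5 × 8.857 = 739.57 → 740 rows.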